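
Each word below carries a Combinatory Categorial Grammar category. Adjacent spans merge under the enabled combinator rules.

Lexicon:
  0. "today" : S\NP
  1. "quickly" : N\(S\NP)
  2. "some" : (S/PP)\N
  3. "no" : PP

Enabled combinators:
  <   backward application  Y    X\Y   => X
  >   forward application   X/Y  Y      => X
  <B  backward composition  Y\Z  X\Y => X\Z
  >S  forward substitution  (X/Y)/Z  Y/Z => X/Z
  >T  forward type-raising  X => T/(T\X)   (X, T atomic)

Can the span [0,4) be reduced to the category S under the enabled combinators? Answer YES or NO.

YES

[0,4] S   >
  [0,3] S/PP   <
    [0,2] N   <
      [0,1] "today" : S\NP
      [1,2] "quickly" : N\(S\NP)
    [2,3] "some" : (S/PP)\N
  [3,4] "no" : PP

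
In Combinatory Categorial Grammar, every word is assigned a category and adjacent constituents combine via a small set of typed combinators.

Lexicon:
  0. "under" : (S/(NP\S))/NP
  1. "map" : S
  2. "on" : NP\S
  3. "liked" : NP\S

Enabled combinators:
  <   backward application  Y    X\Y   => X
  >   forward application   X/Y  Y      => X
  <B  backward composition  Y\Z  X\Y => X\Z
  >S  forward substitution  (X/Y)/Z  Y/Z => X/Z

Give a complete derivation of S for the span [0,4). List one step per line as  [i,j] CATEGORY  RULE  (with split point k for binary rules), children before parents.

[0,4] S   >
  [0,3] S/(NP\S)   >
    [0,1] "under" : (S/(NP\S))/NP
    [1,3] NP   <
      [1,2] "map" : S
      [2,3] "on" : NP\S
  [3,4] "liked" : NP\S

[0,1] (S/(NP\S))/NP  lex  "under"
[1,2] S  lex  "map"
[2,3] NP\S  lex  "on"
[1,3] NP  <  k=2
[0,3] S/(NP\S)  >  k=1
[3,4] NP\S  lex  "liked"
[0,4] S  >  k=3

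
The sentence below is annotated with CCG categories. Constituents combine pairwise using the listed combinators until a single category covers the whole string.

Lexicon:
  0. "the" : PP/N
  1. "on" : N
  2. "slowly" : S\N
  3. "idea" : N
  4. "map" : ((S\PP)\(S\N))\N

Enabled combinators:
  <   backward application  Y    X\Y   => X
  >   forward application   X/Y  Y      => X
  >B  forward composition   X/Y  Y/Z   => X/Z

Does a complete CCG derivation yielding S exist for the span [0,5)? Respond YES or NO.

[0,5] S   <
  [0,2] PP   >
    [0,1] "the" : PP/N
    [1,2] "on" : N
  [2,5] S\PP   <
    [2,3] "slowly" : S\N
    [3,5] (S\PP)\(S\N)   <
      [3,4] "idea" : N
      [4,5] "map" : ((S\PP)\(S\N))\N

YES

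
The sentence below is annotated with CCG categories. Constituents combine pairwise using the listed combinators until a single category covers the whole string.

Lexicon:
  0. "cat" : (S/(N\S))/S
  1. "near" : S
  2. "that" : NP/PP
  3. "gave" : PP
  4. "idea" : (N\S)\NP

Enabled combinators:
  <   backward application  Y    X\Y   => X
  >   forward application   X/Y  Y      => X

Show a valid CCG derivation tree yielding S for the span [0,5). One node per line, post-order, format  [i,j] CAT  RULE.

[0,1] (S/(N\S))/S  lex  "cat"
[1,2] S  lex  "near"
[0,2] S/(N\S)  >  k=1
[2,3] NP/PP  lex  "that"
[3,4] PP  lex  "gave"
[2,4] NP  >  k=3
[4,5] (N\S)\NP  lex  "idea"
[2,5] N\S  <  k=4
[0,5] S  >  k=2

[0,5] S   >
  [0,2] S/(N\S)   >
    [0,1] "cat" : (S/(N\S))/S
    [1,2] "near" : S
  [2,5] N\S   <
    [2,4] NP   >
      [2,3] "that" : NP/PP
      [3,4] "gave" : PP
    [4,5] "idea" : (N\S)\NP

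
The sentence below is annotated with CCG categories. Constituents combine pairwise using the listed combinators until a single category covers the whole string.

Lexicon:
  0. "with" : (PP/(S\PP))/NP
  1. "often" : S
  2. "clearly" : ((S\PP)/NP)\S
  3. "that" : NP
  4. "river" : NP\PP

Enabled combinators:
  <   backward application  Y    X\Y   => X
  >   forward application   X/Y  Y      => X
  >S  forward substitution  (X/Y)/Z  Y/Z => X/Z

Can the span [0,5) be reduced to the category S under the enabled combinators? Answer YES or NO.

NO

(PP/(S\PP))/NP S ((S\PP)/NP)\S NP NP\PP
CKY chart[0,5] = {NP}; S ∉ chart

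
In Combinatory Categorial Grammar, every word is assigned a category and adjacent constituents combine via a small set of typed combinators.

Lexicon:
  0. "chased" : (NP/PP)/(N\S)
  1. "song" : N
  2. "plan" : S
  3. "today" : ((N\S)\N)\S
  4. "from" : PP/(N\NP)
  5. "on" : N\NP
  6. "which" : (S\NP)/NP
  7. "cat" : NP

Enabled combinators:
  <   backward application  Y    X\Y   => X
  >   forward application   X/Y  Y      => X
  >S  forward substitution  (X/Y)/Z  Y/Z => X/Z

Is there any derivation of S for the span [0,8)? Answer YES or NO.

[0,8] S   <
  [0,6] NP   >
    [0,4] NP/PP   >
      [0,1] "chased" : (NP/PP)/(N\S)
      [1,4] N\S   <
        [1,2] "song" : N
        [2,4] (N\S)\N   <
          [2,3] "plan" : S
          [3,4] "today" : ((N\S)\N)\S
    [4,6] PP   >
      [4,5] "from" : PP/(N\NP)
      [5,6] "on" : N\NP
  [6,8] S\NP   >
    [6,7] "which" : (S\NP)/NP
    [7,8] "cat" : NP

YES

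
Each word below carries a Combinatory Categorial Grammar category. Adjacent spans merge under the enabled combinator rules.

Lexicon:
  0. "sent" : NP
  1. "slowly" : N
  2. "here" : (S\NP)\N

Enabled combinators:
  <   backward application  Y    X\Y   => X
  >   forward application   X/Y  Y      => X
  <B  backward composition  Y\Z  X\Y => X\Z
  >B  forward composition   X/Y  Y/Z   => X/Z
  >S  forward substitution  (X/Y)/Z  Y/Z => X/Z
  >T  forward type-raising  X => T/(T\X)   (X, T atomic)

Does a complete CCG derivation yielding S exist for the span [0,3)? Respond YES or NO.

[0,3] S   >
  [0,1] S/(S\NP)   >T
    [0,1] "sent" : NP
  [1,3] S\NP   <
    [1,2] "slowly" : N
    [2,3] "here" : (S\NP)\N

YES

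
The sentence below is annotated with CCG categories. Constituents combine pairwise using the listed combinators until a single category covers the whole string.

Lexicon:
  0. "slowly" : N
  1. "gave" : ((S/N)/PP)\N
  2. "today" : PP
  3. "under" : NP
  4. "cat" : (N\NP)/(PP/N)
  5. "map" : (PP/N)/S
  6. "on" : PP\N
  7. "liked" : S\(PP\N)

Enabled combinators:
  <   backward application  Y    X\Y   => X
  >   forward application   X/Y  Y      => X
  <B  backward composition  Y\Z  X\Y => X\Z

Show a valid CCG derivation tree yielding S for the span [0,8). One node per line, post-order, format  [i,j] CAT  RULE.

[0,8] S   >
  [0,3] S/N   >
    [0,2] (S/N)/PP   <
      [0,1] "slowly" : N
      [1,2] "gave" : ((S/N)/PP)\N
    [2,3] "today" : PP
  [3,8] N   <
    [3,4] "under" : NP
    [4,8] N\NP   >
      [4,5] "cat" : (N\NP)/(PP/N)
      [5,8] PP/N   >
        [5,6] "map" : (PP/N)/S
        [6,8] S   <
          [6,7] "on" : PP\N
          [7,8] "liked" : S\(PP\N)

[0,1] N  lex  "slowly"
[1,2] ((S/N)/PP)\N  lex  "gave"
[0,2] (S/N)/PP  <  k=1
[2,3] PP  lex  "today"
[0,3] S/N  >  k=2
[3,4] NP  lex  "under"
[4,5] (N\NP)/(PP/N)  lex  "cat"
[5,6] (PP/N)/S  lex  "map"
[6,7] PP\N  lex  "on"
[7,8] S\(PP\N)  lex  "liked"
[6,8] S  <  k=7
[5,8] PP/N  >  k=6
[4,8] N\NP  >  k=5
[3,8] N  <  k=4
[0,8] S  >  k=3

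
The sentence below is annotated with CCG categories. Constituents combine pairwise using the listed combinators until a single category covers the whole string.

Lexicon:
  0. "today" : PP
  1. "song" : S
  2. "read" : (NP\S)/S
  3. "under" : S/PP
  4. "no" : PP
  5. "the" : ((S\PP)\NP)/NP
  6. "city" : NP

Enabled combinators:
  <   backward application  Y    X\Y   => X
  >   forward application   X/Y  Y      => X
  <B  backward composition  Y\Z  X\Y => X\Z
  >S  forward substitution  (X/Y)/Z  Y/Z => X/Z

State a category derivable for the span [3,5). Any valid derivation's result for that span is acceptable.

[0,7] S   <
  [0,1] "today" : PP
  [1,7] S\PP   <
    [1,5] NP   <
      [1,2] "song" : S
      [2,5] NP\S   >
        [2,3] "read" : (NP\S)/S
        [3,5] S   >
          [3,4] "under" : S/PP
          [4,5] "no" : PP
    [5,7] (S\PP)\NP   >
      [5,6] "the" : ((S\PP)\NP)/NP
      [6,7] "city" : NP

S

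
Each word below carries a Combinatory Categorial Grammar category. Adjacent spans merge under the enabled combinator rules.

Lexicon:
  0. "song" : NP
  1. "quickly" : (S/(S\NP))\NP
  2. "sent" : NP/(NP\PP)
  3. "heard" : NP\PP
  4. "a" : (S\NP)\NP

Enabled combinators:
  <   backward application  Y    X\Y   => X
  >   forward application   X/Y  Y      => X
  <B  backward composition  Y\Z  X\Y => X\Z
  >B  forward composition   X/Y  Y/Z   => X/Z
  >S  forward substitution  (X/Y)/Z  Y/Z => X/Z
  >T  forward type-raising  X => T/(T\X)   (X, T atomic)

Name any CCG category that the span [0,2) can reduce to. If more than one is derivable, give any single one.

[0,5] S   >
  [0,2] S/(S\NP)   <
    [0,1] "song" : NP
    [1,2] "quickly" : (S/(S\NP))\NP
  [2,5] S\NP   <
    [2,4] NP   >
      [2,3] "sent" : NP/(NP\PP)
      [3,4] "heard" : NP\PP
    [4,5] "a" : (S\NP)\NP

S/(S\NP)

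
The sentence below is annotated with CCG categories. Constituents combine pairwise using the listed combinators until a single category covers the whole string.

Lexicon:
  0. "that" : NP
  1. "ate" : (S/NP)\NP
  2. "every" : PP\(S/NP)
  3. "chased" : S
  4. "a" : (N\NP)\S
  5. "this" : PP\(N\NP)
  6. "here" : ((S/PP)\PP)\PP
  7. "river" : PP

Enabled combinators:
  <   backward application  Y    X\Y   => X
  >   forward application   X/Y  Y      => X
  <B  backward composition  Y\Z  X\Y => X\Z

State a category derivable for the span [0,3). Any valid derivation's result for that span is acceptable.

[0,8] S   >
  [0,7] S/PP   <
    [0,3] PP   <
      [0,2] S/NP   <
        [0,1] "that" : NP
        [1,2] "ate" : (S/NP)\NP
      [2,3] "every" : PP\(S/NP)
    [3,7] (S/PP)\PP   <
      [3,6] PP   <
        [3,4] "chased" : S
        [4,6] PP\S   <B
          [4,5] "a" : (N\NP)\S
          [5,6] "this" : PP\(N\NP)
      [6,7] "here" : ((S/PP)\PP)\PP
  [7,8] "river" : PP

PP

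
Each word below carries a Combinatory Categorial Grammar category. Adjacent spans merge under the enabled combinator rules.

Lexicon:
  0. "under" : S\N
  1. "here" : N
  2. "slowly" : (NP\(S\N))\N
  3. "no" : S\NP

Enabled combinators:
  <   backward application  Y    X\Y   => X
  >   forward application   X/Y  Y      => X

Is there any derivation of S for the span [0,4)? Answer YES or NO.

[0,4] S   <
  [0,3] NP   <
    [0,1] "under" : S\N
    [1,3] NP\(S\N)   <
      [1,2] "here" : N
      [2,3] "slowly" : (NP\(S\N))\N
  [3,4] "no" : S\NP

YES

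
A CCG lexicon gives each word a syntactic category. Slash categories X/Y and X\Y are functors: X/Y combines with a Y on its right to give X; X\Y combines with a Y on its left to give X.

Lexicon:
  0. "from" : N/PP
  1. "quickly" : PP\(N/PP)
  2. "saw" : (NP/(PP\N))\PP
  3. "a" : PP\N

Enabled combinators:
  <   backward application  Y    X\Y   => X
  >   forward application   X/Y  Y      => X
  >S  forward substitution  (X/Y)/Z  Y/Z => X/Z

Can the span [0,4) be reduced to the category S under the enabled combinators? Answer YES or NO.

N/PP PP\(N/PP) (NP/(PP\N))\PP PP\N
CKY chart[0,4] = {NP}; S ∉ chart

NO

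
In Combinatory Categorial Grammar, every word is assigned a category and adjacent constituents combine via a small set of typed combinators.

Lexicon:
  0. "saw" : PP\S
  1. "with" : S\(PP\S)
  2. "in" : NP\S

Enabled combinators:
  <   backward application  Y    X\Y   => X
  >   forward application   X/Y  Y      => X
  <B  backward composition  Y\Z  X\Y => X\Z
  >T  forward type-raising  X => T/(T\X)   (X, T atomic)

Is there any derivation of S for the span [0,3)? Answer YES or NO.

NO

PP\S S\(PP\S) NP\S
CKY chart[0,3] = {N/(N\NP), NP, NP/(NP\NP), PP/(PP\NP), S/(S\NP)}; S ∉ chart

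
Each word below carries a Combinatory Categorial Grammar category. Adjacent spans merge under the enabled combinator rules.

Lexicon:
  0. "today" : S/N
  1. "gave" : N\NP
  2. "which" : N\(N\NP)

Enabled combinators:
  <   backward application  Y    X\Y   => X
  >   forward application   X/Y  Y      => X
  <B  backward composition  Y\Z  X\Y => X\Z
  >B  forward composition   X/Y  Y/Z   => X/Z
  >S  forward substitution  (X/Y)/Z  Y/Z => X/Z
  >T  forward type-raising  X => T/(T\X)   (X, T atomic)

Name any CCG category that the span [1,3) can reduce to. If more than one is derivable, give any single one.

[0,3] S   >
  [0,1] "today" : S/N
  [1,3] N   <
    [1,2] "gave" : N\NP
    [2,3] "which" : N\(N\NP)

N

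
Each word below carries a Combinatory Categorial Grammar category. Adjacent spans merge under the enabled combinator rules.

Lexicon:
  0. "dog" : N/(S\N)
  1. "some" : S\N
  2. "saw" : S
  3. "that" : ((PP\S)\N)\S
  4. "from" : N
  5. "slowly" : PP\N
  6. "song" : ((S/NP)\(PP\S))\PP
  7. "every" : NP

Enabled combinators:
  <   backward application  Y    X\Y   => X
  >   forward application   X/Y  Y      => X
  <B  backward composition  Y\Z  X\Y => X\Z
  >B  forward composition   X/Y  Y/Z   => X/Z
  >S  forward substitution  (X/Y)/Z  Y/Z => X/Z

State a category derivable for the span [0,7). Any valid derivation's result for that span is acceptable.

S/NP

[0,8] S   >
  [0,7] S/NP   <
    [0,4] PP\S   <
      [0,2] N   >
        [0,1] "dog" : N/(S\N)
        [1,2] "some" : S\N
      [2,4] (PP\S)\N   <
        [2,3] "saw" : S
        [3,4] "that" : ((PP\S)\N)\S
    [4,7] (S/NP)\(PP\S)   <
      [4,6] PP   <
        [4,5] "from" : N
        [5,6] "slowly" : PP\N
      [6,7] "song" : ((S/NP)\(PP\S))\PP
  [7,8] "every" : NP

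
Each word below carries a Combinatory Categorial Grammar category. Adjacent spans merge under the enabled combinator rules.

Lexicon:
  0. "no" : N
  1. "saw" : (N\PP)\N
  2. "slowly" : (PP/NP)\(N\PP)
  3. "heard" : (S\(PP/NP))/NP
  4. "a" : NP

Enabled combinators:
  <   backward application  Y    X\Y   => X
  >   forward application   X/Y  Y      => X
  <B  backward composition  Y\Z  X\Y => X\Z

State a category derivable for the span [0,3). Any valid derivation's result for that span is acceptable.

PP/NP

[0,5] S   <
  [0,3] PP/NP   <
    [0,2] N\PP   <
      [0,1] "no" : N
      [1,2] "saw" : (N\PP)\N
    [2,3] "slowly" : (PP/NP)\(N\PP)
  [3,5] S\(PP/NP)   >
    [3,4] "heard" : (S\(PP/NP))/NP
    [4,5] "a" : NP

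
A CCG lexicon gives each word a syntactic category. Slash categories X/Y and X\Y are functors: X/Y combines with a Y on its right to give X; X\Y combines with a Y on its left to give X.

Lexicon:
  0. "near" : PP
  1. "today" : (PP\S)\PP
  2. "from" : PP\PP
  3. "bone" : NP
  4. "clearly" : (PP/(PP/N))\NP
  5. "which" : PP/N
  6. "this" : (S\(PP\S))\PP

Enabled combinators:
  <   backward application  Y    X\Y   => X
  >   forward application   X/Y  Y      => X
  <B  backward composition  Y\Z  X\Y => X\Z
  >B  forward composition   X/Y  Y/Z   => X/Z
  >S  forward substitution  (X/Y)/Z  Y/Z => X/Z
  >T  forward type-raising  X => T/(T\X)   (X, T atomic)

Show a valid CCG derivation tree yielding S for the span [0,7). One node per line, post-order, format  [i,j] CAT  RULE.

[0,1] PP  lex  "near"
[1,2] (PP\S)\PP  lex  "today"
[0,2] PP\S  <  k=1
[2,3] PP\PP  lex  "from"
[0,3] PP\S  <B  k=2
[3,4] NP  lex  "bone"
[4,5] (PP/(PP/N))\NP  lex  "clearly"
[3,5] PP/(PP/N)  <  k=4
[5,6] PP/N  lex  "which"
[3,6] PP  >  k=5
[6,7] (S\(PP\S))\PP  lex  "this"
[3,7] S\(PP\S)  <  k=6
[0,7] S  <  k=3

[0,7] S   <
  [0,3] PP\S   <B
    [0,2] PP\S   <
      [0,1] "near" : PP
      [1,2] "today" : (PP\S)\PP
    [2,3] "from" : PP\PP
  [3,7] S\(PP\S)   <
    [3,6] PP   >
      [3,5] PP/(PP/N)   <
        [3,4] "bone" : NP
        [4,5] "clearly" : (PP/(PP/N))\NP
      [5,6] "which" : PP/N
    [6,7] "this" : (S\(PP\S))\PP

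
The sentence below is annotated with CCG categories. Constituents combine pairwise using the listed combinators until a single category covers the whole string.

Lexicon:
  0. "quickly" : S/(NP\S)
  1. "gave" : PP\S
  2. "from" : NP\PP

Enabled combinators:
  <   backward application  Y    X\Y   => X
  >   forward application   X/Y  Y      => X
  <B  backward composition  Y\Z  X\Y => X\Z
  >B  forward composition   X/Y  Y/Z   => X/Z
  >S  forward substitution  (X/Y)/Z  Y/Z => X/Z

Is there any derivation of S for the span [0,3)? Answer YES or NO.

[0,3] S   >
  [0,1] "quickly" : S/(NP\S)
  [1,3] NP\S   <B
    [1,2] "gave" : PP\S
    [2,3] "from" : NP\PP

YES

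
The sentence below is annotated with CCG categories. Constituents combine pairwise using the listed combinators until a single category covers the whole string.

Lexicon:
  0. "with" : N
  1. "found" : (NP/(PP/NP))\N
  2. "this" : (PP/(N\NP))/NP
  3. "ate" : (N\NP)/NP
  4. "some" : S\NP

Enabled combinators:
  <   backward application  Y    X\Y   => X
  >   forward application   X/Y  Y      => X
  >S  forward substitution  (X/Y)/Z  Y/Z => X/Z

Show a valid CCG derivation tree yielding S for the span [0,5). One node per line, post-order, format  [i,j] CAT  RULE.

[0,1] N  lex  "with"
[1,2] (NP/(PP/NP))\N  lex  "found"
[0,2] NP/(PP/NP)  <  k=1
[2,3] (PP/(N\NP))/NP  lex  "this"
[3,4] (N\NP)/NP  lex  "ate"
[2,4] PP/NP  >S  k=3
[0,4] NP  >  k=2
[4,5] S\NP  lex  "some"
[0,5] S  <  k=4

[0,5] S   <
  [0,4] NP   >
    [0,2] NP/(PP/NP)   <
      [0,1] "with" : N
      [1,2] "found" : (NP/(PP/NP))\N
    [2,4] PP/NP   >S
      [2,3] "this" : (PP/(N\NP))/NP
      [3,4] "ate" : (N\NP)/NP
  [4,5] "some" : S\NP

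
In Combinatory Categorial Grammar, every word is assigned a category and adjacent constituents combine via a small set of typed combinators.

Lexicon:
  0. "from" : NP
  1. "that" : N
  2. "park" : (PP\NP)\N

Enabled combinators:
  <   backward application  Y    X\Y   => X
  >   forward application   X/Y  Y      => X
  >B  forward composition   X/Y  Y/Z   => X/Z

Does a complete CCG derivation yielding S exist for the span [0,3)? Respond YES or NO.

NP N (PP\NP)\N
CKY chart[0,3] = {PP}; S ∉ chart

NO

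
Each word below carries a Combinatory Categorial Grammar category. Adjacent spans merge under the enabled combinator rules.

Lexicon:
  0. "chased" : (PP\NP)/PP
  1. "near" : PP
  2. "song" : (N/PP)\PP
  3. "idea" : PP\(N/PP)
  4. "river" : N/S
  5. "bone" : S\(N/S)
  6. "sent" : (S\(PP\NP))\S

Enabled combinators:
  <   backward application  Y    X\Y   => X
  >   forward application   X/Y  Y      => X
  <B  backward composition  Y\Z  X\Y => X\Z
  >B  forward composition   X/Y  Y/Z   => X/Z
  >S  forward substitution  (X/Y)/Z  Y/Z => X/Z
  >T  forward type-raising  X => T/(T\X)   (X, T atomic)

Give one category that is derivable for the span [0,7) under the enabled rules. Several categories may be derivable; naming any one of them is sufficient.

S

[0,7] S   <
  [0,4] PP\NP   <B
    [0,2] PP\NP   >
      [0,1] "chased" : (PP\NP)/PP
      [1,2] "near" : PP
    [2,4] PP\PP   <B
      [2,3] "song" : (N/PP)\PP
      [3,4] "idea" : PP\(N/PP)
  [4,7] S\(PP\NP)   <
    [4,6] S   <
      [4,5] "river" : N/S
      [5,6] "bone" : S\(N/S)
    [6,7] "sent" : (S\(PP\NP))\S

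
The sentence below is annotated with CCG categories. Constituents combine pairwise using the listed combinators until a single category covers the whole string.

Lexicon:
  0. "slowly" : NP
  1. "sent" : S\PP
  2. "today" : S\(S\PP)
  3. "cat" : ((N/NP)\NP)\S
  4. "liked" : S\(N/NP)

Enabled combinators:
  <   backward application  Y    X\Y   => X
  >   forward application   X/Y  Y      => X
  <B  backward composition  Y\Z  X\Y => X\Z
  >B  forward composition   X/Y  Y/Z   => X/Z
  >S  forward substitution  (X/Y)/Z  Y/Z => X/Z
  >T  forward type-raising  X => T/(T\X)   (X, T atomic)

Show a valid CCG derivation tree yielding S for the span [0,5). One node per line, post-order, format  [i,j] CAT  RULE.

[0,5] S   >
  [0,1] S/(S\NP)   >T
    [0,1] "slowly" : NP
  [1,5] S\NP   <B
    [1,4] (N/NP)\NP   <
      [1,3] S   <
        [1,2] "sent" : S\PP
        [2,3] "today" : S\(S\PP)
      [3,4] "cat" : ((N/NP)\NP)\S
    [4,5] "liked" : S\(N/NP)

[0,1] NP  lex  "slowly"
[0,1] S/(S\NP)  >T
[1,2] S\PP  lex  "sent"
[2,3] S\(S\PP)  lex  "today"
[1,3] S  <  k=2
[3,4] ((N/NP)\NP)\S  lex  "cat"
[1,4] (N/NP)\NP  <  k=3
[4,5] S\(N/NP)  lex  "liked"
[1,5] S\NP  <B  k=4
[0,5] S  >  k=1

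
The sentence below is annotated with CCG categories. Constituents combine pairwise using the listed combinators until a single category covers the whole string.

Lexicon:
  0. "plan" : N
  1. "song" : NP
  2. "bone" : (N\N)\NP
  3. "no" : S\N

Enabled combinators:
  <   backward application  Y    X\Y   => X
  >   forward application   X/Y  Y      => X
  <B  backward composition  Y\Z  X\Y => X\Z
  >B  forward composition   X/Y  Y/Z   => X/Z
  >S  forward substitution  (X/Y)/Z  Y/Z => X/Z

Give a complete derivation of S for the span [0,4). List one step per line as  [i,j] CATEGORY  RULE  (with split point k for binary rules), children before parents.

[0,4] S   <
  [0,1] "plan" : N
  [1,4] S\N   <B
    [1,3] N\N   <
      [1,2] "song" : NP
      [2,3] "bone" : (N\N)\NP
    [3,4] "no" : S\N

[0,1] N  lex  "plan"
[1,2] NP  lex  "song"
[2,3] (N\N)\NP  lex  "bone"
[1,3] N\N  <  k=2
[3,4] S\N  lex  "no"
[1,4] S\N  <B  k=3
[0,4] S  <  k=1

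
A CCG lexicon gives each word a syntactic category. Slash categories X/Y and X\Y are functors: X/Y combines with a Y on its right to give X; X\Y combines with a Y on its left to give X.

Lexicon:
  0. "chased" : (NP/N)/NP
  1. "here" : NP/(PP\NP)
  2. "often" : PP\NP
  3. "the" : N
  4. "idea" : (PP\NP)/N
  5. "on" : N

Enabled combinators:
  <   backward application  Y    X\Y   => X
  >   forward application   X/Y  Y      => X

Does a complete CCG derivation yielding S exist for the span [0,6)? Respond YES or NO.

NO

(NP/N)/NP NP/(PP\NP) PP\NP N (PP\NP)/N N
CKY chart[0,6] = {PP}; S ∉ chart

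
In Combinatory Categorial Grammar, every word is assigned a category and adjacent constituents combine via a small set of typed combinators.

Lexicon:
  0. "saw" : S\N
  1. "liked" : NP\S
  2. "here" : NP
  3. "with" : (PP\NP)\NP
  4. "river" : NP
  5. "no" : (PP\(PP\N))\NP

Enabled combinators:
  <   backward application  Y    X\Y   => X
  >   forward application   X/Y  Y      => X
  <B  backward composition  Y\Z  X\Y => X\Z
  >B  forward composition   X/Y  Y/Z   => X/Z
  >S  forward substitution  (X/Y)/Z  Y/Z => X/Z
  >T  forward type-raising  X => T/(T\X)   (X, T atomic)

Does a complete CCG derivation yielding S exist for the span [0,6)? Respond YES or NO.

S\N NP\S NP (PP\NP)\NP NP (PP\(PP\N))\NP
CKY chart[0,6] = {N/(N\PP), NP/(NP\PP), PP, PP/(PP\PP), S/(S\PP)}; S ∉ chart

NO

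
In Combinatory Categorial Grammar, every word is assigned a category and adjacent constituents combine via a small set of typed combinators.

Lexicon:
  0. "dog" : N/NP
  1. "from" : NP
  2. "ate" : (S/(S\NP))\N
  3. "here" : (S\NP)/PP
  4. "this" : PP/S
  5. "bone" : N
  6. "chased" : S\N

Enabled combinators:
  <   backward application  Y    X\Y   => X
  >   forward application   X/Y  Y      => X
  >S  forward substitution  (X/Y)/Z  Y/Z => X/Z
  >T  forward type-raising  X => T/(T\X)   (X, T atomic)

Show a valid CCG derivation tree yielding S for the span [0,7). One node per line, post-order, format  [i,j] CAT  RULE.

[0,7] S   >
  [0,3] S/(S\NP)   <
    [0,2] N   >
      [0,1] "dog" : N/NP
      [1,2] "from" : NP
    [2,3] "ate" : (S/(S\NP))\N
  [3,7] S\NP   >
    [3,4] "here" : (S\NP)/PP
    [4,7] PP   >
      [4,5] "this" : PP/S
      [5,7] S   <
        [5,6] "bone" : N
        [6,7] "chased" : S\N

[0,1] N/NP  lex  "dog"
[1,2] NP  lex  "from"
[0,2] N  >  k=1
[2,3] (S/(S\NP))\N  lex  "ate"
[0,3] S/(S\NP)  <  k=2
[3,4] (S\NP)/PP  lex  "here"
[4,5] PP/S  lex  "this"
[5,6] N  lex  "bone"
[6,7] S\N  lex  "chased"
[5,7] S  <  k=6
[4,7] PP  >  k=5
[3,7] S\NP  >  k=4
[0,7] S  >  k=3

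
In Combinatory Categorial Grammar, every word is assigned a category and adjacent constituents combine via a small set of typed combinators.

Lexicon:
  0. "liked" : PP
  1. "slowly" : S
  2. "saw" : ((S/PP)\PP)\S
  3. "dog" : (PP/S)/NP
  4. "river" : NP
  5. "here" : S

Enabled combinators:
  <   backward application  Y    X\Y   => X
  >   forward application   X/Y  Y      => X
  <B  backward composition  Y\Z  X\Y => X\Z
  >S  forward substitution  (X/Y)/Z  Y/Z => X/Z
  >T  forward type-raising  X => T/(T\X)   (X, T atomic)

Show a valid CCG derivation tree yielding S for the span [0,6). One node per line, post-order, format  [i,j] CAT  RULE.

[0,1] PP  lex  "liked"
[1,2] S  lex  "slowly"
[2,3] ((S/PP)\PP)\S  lex  "saw"
[1,3] (S/PP)\PP  <  k=2
[0,3] S/PP  <  k=1
[3,4] (PP/S)/NP  lex  "dog"
[4,5] NP  lex  "river"
[3,5] PP/S  >  k=4
[5,6] S  lex  "here"
[3,6] PP  >  k=5
[0,6] S  >  k=3

[0,6] S   >
  [0,3] S/PP   <
    [0,1] "liked" : PP
    [1,3] (S/PP)\PP   <
      [1,2] "slowly" : S
      [2,3] "saw" : ((S/PP)\PP)\S
  [3,6] PP   >
    [3,5] PP/S   >
      [3,4] "dog" : (PP/S)/NP
      [4,5] "river" : NP
    [5,6] "here" : S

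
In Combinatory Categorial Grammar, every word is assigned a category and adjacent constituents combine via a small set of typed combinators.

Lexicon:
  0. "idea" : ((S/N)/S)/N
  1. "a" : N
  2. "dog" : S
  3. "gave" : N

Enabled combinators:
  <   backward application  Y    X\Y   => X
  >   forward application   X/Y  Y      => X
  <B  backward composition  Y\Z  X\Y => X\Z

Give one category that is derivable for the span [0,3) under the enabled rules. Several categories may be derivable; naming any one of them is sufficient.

[0,4] S   >
  [0,3] S/N   >
    [0,2] (S/N)/S   >
      [0,1] "idea" : ((S/N)/S)/N
      [1,2] "a" : N
    [2,3] "dog" : S
  [3,4] "gave" : N

S/N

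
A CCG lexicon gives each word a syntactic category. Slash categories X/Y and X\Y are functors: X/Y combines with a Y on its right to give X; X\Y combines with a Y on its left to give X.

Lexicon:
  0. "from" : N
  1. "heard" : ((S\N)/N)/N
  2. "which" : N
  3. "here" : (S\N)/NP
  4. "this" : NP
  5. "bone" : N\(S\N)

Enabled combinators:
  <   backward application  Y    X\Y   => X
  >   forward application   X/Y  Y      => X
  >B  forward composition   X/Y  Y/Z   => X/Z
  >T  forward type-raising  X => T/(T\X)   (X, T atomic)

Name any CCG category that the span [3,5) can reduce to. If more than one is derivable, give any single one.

S\N

[0,6] S   >
  [0,1] S/(S\N)   >T
    [0,1] "from" : N
  [1,6] S\N   >
    [1,3] (S\N)/N   >
      [1,2] "heard" : ((S\N)/N)/N
      [2,3] "which" : N
    [3,6] N   <
      [3,5] S\N   >
        [3,4] "here" : (S\N)/NP
        [4,5] "this" : NP
      [5,6] "bone" : N\(S\N)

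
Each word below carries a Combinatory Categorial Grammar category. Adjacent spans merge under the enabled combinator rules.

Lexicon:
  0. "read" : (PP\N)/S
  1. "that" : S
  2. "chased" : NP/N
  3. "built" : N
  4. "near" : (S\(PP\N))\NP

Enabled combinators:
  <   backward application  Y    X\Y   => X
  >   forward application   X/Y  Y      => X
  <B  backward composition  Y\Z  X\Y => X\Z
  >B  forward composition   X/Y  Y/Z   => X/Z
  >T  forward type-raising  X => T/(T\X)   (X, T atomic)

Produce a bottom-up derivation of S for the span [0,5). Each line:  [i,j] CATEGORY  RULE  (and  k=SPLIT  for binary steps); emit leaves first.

[0,1] (PP\N)/S  lex  "read"
[1,2] S  lex  "that"
[0,2] PP\N  >  k=1
[2,3] NP/N  lex  "chased"
[3,4] N  lex  "built"
[2,4] NP  >  k=3
[4,5] (S\(PP\N))\NP  lex  "near"
[2,5] S\(PP\N)  <  k=4
[0,5] S  <  k=2

[0,5] S   <
  [0,2] PP\N   >
    [0,1] "read" : (PP\N)/S
    [1,2] "that" : S
  [2,5] S\(PP\N)   <
    [2,4] NP   >
      [2,3] "chased" : NP/N
      [3,4] "built" : N
    [4,5] "near" : (S\(PP\N))\NP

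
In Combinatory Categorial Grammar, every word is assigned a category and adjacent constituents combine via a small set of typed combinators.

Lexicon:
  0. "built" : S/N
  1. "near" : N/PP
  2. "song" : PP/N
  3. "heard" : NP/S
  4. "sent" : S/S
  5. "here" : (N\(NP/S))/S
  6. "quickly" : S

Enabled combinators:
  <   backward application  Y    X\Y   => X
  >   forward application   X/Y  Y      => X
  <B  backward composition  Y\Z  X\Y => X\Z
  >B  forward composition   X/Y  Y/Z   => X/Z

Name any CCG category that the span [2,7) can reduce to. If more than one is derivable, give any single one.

[0,7] S   >
  [0,2] S/PP   >B
    [0,1] "built" : S/N
    [1,2] "near" : N/PP
  [2,7] PP   >
    [2,3] "song" : PP/N
    [3,7] N   <
      [3,5] NP/S   >B
        [3,4] "heard" : NP/S
        [4,5] "sent" : S/S
      [5,7] N\(NP/S)   >
        [5,6] "here" : (N\(NP/S))/S
        [6,7] "quickly" : S

PP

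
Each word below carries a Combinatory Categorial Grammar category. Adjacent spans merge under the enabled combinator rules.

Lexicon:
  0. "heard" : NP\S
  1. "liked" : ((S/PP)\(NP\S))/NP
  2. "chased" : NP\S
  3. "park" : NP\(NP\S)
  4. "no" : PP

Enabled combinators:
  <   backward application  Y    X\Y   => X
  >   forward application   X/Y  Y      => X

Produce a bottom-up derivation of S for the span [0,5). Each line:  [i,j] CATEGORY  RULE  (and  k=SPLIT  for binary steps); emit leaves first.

[0,5] S   >
  [0,4] S/PP   <
    [0,1] "heard" : NP\S
    [1,4] (S/PP)\(NP\S)   >
      [1,2] "liked" : ((S/PP)\(NP\S))/NP
      [2,4] NP   <
        [2,3] "chased" : NP\S
        [3,4] "park" : NP\(NP\S)
  [4,5] "no" : PP

[0,1] NP\S  lex  "heard"
[1,2] ((S/PP)\(NP\S))/NP  lex  "liked"
[2,3] NP\S  lex  "chased"
[3,4] NP\(NP\S)  lex  "park"
[2,4] NP  <  k=3
[1,4] (S/PP)\(NP\S)  >  k=2
[0,4] S/PP  <  k=1
[4,5] PP  lex  "no"
[0,5] S  >  k=4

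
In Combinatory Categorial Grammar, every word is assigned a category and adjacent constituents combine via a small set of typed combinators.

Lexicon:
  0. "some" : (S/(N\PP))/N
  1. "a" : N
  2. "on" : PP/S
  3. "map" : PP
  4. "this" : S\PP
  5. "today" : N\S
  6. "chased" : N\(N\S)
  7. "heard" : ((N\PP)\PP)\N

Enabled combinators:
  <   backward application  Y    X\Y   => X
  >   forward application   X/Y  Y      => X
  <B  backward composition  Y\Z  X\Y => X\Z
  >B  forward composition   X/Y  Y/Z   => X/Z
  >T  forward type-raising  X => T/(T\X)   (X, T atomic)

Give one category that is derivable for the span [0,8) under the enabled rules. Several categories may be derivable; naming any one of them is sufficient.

S

[0,8] S   >
  [0,2] S/(N\PP)   >
    [0,1] "some" : (S/(N\PP))/N
    [1,2] "a" : N
  [2,8] N\PP   <
    [2,5] PP   >
      [2,3] "on" : PP/S
      [3,5] S   <
        [3,4] "map" : PP
        [4,5] "this" : S\PP
    [5,8] (N\PP)\PP   <
      [5,7] N   <
        [5,6] "today" : N\S
        [6,7] "chased" : N\(N\S)
      [7,8] "heard" : ((N\PP)\PP)\N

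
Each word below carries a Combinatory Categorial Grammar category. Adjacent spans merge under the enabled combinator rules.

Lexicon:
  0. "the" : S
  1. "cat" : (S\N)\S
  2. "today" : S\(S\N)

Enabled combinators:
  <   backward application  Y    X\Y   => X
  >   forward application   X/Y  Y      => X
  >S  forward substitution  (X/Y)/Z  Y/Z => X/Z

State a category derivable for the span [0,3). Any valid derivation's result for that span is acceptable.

S

[0,3] S   <
  [0,2] S\N   <
    [0,1] "the" : S
    [1,2] "cat" : (S\N)\S
  [2,3] "today" : S\(S\N)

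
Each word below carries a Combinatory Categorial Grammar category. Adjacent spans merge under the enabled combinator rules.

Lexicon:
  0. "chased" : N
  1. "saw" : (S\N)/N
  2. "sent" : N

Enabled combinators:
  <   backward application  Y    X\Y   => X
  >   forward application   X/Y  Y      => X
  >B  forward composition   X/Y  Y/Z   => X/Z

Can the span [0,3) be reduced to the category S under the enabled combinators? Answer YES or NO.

[0,3] S   <
  [0,1] "chased" : N
  [1,3] S\N   >
    [1,2] "saw" : (S\N)/N
    [2,3] "sent" : N

YES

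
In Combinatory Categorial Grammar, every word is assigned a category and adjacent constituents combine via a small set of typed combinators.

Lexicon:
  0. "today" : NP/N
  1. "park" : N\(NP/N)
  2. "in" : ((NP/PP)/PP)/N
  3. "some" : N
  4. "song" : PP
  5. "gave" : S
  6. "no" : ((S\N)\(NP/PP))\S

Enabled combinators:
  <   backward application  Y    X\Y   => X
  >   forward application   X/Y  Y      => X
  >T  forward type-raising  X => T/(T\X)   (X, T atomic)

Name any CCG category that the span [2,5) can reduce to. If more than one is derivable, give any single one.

NP/PP

[0,7] S   <
  [0,2] N   <
    [0,1] "today" : NP/N
    [1,2] "park" : N\(NP/N)
  [2,7] S\N   <
    [2,5] NP/PP   >
      [2,4] (NP/PP)/PP   >
        [2,3] "in" : ((NP/PP)/PP)/N
        [3,4] "some" : N
      [4,5] "song" : PP
    [5,7] (S\N)\(NP/PP)   <
      [5,6] "gave" : S
      [6,7] "no" : ((S\N)\(NP/PP))\S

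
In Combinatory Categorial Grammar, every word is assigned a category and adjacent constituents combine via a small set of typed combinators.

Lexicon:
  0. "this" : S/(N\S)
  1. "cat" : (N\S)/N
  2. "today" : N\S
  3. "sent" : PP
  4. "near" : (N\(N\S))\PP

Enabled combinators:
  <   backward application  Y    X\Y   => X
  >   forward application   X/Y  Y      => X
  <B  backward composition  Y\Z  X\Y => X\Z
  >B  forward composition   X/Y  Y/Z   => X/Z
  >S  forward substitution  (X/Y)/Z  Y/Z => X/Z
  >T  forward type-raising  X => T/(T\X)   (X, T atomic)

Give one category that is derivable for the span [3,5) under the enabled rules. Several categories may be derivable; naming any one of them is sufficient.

N\(N\S)

[0,5] S   >
  [0,1] "this" : S/(N\S)
  [1,5] N\S   >
    [1,2] "cat" : (N\S)/N
    [2,5] N   <
      [2,3] "today" : N\S
      [3,5] N\(N\S)   <
        [3,4] "sent" : PP
        [4,5] "near" : (N\(N\S))\PP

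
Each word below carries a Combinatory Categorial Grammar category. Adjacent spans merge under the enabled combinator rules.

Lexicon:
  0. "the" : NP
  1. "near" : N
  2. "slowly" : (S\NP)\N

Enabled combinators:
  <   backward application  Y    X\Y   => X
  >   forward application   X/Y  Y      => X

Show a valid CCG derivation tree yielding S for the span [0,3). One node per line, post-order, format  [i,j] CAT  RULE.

[0,3] S   <
  [0,1] "the" : NP
  [1,3] S\NP   <
    [1,2] "near" : N
    [2,3] "slowly" : (S\NP)\N

[0,1] NP  lex  "the"
[1,2] N  lex  "near"
[2,3] (S\NP)\N  lex  "slowly"
[1,3] S\NP  <  k=2
[0,3] S  <  k=1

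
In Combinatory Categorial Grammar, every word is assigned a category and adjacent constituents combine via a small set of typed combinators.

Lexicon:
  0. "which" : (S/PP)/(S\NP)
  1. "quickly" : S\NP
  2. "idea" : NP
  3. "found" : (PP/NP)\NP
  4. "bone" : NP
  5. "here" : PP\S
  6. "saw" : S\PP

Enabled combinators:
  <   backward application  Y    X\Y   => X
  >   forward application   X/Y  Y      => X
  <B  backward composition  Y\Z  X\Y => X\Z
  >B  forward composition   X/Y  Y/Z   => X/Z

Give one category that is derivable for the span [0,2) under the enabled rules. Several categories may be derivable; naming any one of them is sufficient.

S/PP

[0,7] S   <
  [0,6] PP   <
    [0,5] S   >
      [0,2] S/PP   >
        [0,1] "which" : (S/PP)/(S\NP)
        [1,2] "quickly" : S\NP
      [2,5] PP   >
        [2,4] PP/NP   <
          [2,3] "idea" : NP
          [3,4] "found" : (PP/NP)\NP
        [4,5] "bone" : NP
    [5,6] "here" : PP\S
  [6,7] "saw" : S\PP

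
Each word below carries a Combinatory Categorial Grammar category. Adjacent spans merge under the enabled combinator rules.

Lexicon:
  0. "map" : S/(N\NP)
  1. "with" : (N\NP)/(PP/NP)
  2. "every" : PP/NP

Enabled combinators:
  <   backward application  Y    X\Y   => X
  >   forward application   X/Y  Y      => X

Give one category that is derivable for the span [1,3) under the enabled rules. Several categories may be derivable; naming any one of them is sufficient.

N\NP

[0,3] S   >
  [0,1] "map" : S/(N\NP)
  [1,3] N\NP   >
    [1,2] "with" : (N\NP)/(PP/NP)
    [2,3] "every" : PP/NP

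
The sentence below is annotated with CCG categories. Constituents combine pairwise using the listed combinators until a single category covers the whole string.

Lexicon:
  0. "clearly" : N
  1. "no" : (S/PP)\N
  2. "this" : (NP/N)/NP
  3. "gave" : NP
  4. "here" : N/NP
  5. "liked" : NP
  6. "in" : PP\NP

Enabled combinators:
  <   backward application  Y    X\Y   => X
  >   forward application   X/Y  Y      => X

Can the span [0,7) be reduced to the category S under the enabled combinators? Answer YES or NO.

YES

[0,7] S   >
  [0,2] S/PP   <
    [0,1] "clearly" : N
    [1,2] "no" : (S/PP)\N
  [2,7] PP   <
    [2,6] NP   >
      [2,4] NP/N   >
        [2,3] "this" : (NP/N)/NP
        [3,4] "gave" : NP
      [4,6] N   >
        [4,5] "here" : N/NP
        [5,6] "liked" : NP
    [6,7] "in" : PP\NP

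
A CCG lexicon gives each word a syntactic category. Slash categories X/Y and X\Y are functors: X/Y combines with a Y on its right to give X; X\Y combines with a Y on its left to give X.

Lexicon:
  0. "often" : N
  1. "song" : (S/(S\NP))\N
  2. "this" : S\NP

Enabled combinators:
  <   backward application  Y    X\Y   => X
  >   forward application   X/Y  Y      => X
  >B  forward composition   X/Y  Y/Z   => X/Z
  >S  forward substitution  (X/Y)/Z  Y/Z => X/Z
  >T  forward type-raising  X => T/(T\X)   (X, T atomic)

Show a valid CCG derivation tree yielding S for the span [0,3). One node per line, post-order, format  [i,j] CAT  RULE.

[0,3] S   >
  [0,2] S/(S\NP)   <
    [0,1] "often" : N
    [1,2] "song" : (S/(S\NP))\N
  [2,3] "this" : S\NP

[0,1] N  lex  "often"
[1,2] (S/(S\NP))\N  lex  "song"
[0,2] S/(S\NP)  <  k=1
[2,3] S\NP  lex  "this"
[0,3] S  >  k=2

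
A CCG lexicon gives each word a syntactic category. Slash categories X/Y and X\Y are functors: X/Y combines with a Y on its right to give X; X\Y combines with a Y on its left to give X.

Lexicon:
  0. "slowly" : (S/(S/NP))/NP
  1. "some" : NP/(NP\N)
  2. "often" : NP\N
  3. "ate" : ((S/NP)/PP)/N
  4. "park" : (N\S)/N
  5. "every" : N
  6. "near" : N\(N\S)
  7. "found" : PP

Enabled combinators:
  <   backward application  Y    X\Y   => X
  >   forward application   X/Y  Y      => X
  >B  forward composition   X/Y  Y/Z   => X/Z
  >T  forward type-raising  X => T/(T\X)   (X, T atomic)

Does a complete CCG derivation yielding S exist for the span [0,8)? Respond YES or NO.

YES

[0,8] S   >
  [0,7] S/PP   >B
    [0,3] S/(S/NP)   >
      [0,1] "slowly" : (S/(S/NP))/NP
      [1,3] NP   >
        [1,2] "some" : NP/(NP\N)
        [2,3] "often" : NP\N
    [3,7] (S/NP)/PP   >
      [3,4] "ate" : ((S/NP)/PP)/N
      [4,7] N   <
        [4,6] N\S   >
          [4,5] "park" : (N\S)/N
          [5,6] "every" : N
        [6,7] "near" : N\(N\S)
  [7,8] "found" : PP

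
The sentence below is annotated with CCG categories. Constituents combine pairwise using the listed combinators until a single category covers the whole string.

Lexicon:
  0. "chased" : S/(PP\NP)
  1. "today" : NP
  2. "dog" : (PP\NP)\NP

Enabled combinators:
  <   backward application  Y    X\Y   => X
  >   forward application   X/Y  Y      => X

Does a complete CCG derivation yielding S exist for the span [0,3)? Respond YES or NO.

[0,3] S   >
  [0,1] "chased" : S/(PP\NP)
  [1,3] PP\NP   <
    [1,2] "today" : NP
    [2,3] "dog" : (PP\NP)\NP

YES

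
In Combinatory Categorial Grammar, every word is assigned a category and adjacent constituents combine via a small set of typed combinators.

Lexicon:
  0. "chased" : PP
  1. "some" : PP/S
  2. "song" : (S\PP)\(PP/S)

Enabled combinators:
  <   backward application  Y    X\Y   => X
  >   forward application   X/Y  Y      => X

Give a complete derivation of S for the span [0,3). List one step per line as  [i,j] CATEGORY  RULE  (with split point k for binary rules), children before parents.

[0,3] S   <
  [0,1] "chased" : PP
  [1,3] S\PP   <
    [1,2] "some" : PP/S
    [2,3] "song" : (S\PP)\(PP/S)

[0,1] PP  lex  "chased"
[1,2] PP/S  lex  "some"
[2,3] (S\PP)\(PP/S)  lex  "song"
[1,3] S\PP  <  k=2
[0,3] S  <  k=1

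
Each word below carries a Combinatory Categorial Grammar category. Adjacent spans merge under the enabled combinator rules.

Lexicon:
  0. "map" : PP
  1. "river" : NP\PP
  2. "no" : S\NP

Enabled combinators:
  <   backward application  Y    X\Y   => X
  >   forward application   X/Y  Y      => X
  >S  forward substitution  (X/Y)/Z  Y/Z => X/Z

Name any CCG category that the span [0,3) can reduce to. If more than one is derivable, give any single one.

S

[0,3] S   <
  [0,2] NP   <
    [0,1] "map" : PP
    [1,2] "river" : NP\PP
  [2,3] "no" : S\NP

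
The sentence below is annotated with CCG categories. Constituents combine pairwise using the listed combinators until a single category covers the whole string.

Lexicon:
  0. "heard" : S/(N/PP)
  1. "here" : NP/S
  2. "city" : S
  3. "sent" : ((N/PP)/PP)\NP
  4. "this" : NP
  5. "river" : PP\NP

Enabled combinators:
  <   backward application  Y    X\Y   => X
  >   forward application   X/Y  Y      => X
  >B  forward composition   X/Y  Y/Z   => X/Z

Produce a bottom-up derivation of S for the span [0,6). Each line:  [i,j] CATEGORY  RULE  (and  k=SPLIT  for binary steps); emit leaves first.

[0,1] S/(N/PP)  lex  "heard"
[1,2] NP/S  lex  "here"
[2,3] S  lex  "city"
[1,3] NP  >  k=2
[3,4] ((N/PP)/PP)\NP  lex  "sent"
[1,4] (N/PP)/PP  <  k=3
[0,4] S/PP  >B  k=1
[4,5] NP  lex  "this"
[5,6] PP\NP  lex  "river"
[4,6] PP  <  k=5
[0,6] S  >  k=4

[0,6] S   >
  [0,4] S/PP   >B
    [0,1] "heard" : S/(N/PP)
    [1,4] (N/PP)/PP   <
      [1,3] NP   >
        [1,2] "here" : NP/S
        [2,3] "city" : S
      [3,4] "sent" : ((N/PP)/PP)\NP
  [4,6] PP   <
    [4,5] "this" : NP
    [5,6] "river" : PP\NP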